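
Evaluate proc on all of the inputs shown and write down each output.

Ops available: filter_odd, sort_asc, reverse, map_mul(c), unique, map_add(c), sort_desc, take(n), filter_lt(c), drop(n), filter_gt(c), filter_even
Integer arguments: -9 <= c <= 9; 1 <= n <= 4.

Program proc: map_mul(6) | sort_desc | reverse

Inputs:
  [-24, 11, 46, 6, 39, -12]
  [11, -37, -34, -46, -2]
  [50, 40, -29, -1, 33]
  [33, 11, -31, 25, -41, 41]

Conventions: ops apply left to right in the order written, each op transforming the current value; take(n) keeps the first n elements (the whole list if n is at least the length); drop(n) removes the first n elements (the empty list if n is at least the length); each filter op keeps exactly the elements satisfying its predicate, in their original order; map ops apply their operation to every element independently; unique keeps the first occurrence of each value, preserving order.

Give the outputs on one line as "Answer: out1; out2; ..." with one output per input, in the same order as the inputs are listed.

[-144, -72, 36, 66, 234, 276]; [-276, -222, -204, -12, 66]; [-174, -6, 198, 240, 300]; [-246, -186, 66, 150, 198, 246]

Execution, op by op:
  [-24, 11, 46, 6, 39, -12] -> [-144, 66, 276, 36, 234, -72] -> [276, 234, 66, 36, -72, -144] -> [-144, -72, 36, 66, 234, 276]
  [11, -37, -34, -46, -2] -> [66, -222, -204, -276, -12] -> [66, -12, -204, -222, -276] -> [-276, -222, -204, -12, 66]
  [50, 40, -29, -1, 33] -> [300, 240, -174, -6, 198] -> [300, 240, 198, -6, -174] -> [-174, -6, 198, 240, 300]
  [33, 11, -31, 25, -41, 41] -> [198, 66, -186, 150, -246, 246] -> [246, 198, 150, 66, -186, -246] -> [-246, -186, 66, 150, 198, 246]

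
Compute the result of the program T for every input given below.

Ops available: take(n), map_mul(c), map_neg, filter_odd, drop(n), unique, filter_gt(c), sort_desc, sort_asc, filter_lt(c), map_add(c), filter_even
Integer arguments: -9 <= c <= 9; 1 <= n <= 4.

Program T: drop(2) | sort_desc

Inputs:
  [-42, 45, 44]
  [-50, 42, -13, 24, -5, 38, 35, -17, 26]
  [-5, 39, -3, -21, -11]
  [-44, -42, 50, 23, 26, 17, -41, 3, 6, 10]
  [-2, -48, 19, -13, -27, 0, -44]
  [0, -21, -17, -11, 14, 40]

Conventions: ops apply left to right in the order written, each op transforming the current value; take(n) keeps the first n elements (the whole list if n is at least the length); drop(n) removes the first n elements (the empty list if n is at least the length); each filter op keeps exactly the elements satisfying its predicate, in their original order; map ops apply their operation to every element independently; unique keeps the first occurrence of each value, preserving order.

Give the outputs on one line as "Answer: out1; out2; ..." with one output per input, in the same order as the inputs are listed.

[44]; [38, 35, 26, 24, -5, -13, -17]; [-3, -11, -21]; [50, 26, 23, 17, 10, 6, 3, -41]; [19, 0, -13, -27, -44]; [40, 14, -11, -17]

Execution, op by op:
  [-42, 45, 44] -> [44] -> [44]
  [-50, 42, -13, 24, -5, 38, 35, -17, 26] -> [-13, 24, -5, 38, 35, -17, 26] -> [38, 35, 26, 24, -5, -13, -17]
  [-5, 39, -3, -21, -11] -> [-3, -21, -11] -> [-3, -11, -21]
  [-44, -42, 50, 23, 26, 17, -41, 3, 6, 10] -> [50, 23, 26, 17, -41, 3, 6, 10] -> [50, 26, 23, 17, 10, 6, 3, -41]
  [-2, -48, 19, -13, -27, 0, -44] -> [19, -13, -27, 0, -44] -> [19, 0, -13, -27, -44]
  [0, -21, -17, -11, 14, 40] -> [-17, -11, 14, 40] -> [40, 14, -11, -17]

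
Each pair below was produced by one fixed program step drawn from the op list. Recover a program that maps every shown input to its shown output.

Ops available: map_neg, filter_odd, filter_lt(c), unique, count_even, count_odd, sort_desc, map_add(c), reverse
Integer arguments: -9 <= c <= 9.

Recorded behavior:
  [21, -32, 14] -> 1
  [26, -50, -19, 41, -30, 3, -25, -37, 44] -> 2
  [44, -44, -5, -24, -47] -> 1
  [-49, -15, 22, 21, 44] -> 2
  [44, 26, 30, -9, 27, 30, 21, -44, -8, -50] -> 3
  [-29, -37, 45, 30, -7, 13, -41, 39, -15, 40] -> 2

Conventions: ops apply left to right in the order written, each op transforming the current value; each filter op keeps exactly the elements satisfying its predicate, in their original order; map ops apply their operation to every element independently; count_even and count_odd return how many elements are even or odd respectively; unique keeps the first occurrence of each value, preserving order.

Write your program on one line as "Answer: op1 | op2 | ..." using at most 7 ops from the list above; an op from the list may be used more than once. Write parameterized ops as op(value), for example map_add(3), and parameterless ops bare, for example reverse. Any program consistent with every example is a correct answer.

map_neg | sort_desc | filter_lt(5) | map_add(5) | unique | count_odd

Check, running the answer program on each example:
  [21, -32, 14] -> [-21, 32, -14] -> [32, -14, -21] -> [-14, -21] -> [-9, -16] -> [-9, -16] -> 1
  [26, -50, -19, 41, -30, 3, -25, -37, 44] -> [-26, 50, 19, -41, 30, -3, 25, 37, -44] -> [50, 37, 30, 25, 19, -3, -26, -41, -44] -> [-3, -26, -41, -44] -> [2, -21, -36, -39] -> [2, -21, -36, -39] -> 2
  [44, -44, -5, -24, -47] -> [-44, 44, 5, 24, 47] -> [47, 44, 24, 5, -44] -> [-44] -> [-39] -> [-39] -> 1
  [-49, -15, 22, 21, 44] -> [49, 15, -22, -21, -44] -> [49, 15, -21, -22, -44] -> [-21, -22, -44] -> [-16, -17, -39] -> [-16, -17, -39] -> 2
  [44, 26, 30, -9, 27, 30, 21, -44, -8, -50] -> [-44, -26, -30, 9, -27, -30, -21, 44, 8, 50] -> [50, 44, 9, 8, -21, -26, -27, -30, -30, -44] -> [-21, -26, -27, -30, -30, -44] -> [-16, -21, -22, -25, -25, -39] -> [-16, -21, -22, -25, -39] -> 3
  [-29, -37, 45, 30, -7, 13, -41, 39, -15, 40] -> [29, 37, -45, -30, 7, -13, 41, -39, 15, -40] -> [41, 37, 29, 15, 7, -13, -30, -39, -40, -45] -> [-13, -30, -39, -40, -45] -> [-8, -25, -34, -35, -40] -> [-8, -25, -34, -35, -40] -> 2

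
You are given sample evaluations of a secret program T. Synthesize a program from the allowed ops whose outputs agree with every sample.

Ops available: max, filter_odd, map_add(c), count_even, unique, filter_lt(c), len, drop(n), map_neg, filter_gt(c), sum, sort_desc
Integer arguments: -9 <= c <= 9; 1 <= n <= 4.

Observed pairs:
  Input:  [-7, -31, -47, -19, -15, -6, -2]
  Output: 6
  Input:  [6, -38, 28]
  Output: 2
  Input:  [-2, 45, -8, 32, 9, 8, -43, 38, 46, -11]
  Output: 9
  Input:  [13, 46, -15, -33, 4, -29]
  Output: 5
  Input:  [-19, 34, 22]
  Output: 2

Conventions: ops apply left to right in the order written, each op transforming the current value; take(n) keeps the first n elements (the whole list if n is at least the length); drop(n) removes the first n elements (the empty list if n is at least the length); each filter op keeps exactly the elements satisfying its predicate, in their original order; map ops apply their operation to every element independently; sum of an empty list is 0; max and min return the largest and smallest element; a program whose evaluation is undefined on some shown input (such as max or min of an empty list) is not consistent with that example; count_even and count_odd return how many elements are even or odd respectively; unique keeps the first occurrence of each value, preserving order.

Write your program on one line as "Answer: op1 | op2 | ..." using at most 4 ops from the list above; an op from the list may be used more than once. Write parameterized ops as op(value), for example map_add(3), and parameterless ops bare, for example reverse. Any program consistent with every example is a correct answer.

map_add(-6) | drop(1) | len

Check, running the answer program on each example:
  [-7, -31, -47, -19, -15, -6, -2] -> [-13, -37, -53, -25, -21, -12, -8] -> [-37, -53, -25, -21, -12, -8] -> 6
  [6, -38, 28] -> [0, -44, 22] -> [-44, 22] -> 2
  [-2, 45, -8, 32, 9, 8, -43, 38, 46, -11] -> [-8, 39, -14, 26, 3, 2, -49, 32, 40, -17] -> [39, -14, 26, 3, 2, -49, 32, 40, -17] -> 9
  [13, 46, -15, -33, 4, -29] -> [7, 40, -21, -39, -2, -35] -> [40, -21, -39, -2, -35] -> 5
  [-19, 34, 22] -> [-25, 28, 16] -> [28, 16] -> 2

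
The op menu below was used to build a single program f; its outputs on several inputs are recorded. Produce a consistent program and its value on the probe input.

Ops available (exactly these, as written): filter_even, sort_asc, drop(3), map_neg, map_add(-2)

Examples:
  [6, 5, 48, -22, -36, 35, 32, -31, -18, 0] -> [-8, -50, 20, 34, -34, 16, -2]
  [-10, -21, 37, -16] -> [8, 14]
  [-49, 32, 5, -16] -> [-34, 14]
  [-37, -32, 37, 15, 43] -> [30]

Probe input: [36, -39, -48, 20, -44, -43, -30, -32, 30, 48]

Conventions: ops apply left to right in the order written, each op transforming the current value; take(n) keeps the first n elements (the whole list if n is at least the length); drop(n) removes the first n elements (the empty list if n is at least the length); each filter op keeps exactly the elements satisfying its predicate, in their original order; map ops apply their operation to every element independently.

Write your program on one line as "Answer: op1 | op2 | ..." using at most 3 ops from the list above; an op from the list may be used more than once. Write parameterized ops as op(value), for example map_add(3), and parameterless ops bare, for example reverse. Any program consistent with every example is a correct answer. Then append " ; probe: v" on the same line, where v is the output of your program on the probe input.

filter_even | map_neg | map_add(-2) ; probe: [-38, 46, -22, 42, 28, 30, -32, -50]

Check, running the answer program on each example:
  [6, 5, 48, -22, -36, 35, 32, -31, -18, 0] -> [6, 48, -22, -36, 32, -18, 0] -> [-6, -48, 22, 36, -32, 18, 0] -> [-8, -50, 20, 34, -34, 16, -2]
  [-10, -21, 37, -16] -> [-10, -16] -> [10, 16] -> [8, 14]
  [-49, 32, 5, -16] -> [32, -16] -> [-32, 16] -> [-34, 14]
  [-37, -32, 37, 15, 43] -> [-32] -> [32] -> [30]
  probe: [36, -39, -48, 20, -44, -43, -30, -32, 30, 48] -> [36, -48, 20, -44, -30, -32, 30, 48] -> [-36, 48, -20, 44, 30, 32, -30, -48] -> [-38, 46, -22, 42, 28, 30, -32, -50]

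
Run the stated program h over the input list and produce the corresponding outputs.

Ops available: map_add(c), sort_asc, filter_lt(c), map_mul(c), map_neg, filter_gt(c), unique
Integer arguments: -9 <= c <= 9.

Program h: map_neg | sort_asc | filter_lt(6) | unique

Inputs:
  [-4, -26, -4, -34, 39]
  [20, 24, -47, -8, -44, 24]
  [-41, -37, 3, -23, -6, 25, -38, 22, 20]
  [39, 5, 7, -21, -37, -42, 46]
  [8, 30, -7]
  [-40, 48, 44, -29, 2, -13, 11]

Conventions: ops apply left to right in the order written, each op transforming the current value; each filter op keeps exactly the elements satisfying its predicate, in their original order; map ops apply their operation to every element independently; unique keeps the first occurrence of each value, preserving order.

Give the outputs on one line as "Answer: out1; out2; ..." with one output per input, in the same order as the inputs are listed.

Execution, op by op:
  [-4, -26, -4, -34, 39] -> [4, 26, 4, 34, -39] -> [-39, 4, 4, 26, 34] -> [-39, 4, 4] -> [-39, 4]
  [20, 24, -47, -8, -44, 24] -> [-20, -24, 47, 8, 44, -24] -> [-24, -24, -20, 8, 44, 47] -> [-24, -24, -20] -> [-24, -20]
  [-41, -37, 3, -23, -6, 25, -38, 22, 20] -> [41, 37, -3, 23, 6, -25, 38, -22, -20] -> [-25, -22, -20, -3, 6, 23, 37, 38, 41] -> [-25, -22, -20, -3] -> [-25, -22, -20, -3]
  [39, 5, 7, -21, -37, -42, 46] -> [-39, -5, -7, 21, 37, 42, -46] -> [-46, -39, -7, -5, 21, 37, 42] -> [-46, -39, -7, -5] -> [-46, -39, -7, -5]
  [8, 30, -7] -> [-8, -30, 7] -> [-30, -8, 7] -> [-30, -8] -> [-30, -8]
  [-40, 48, 44, -29, 2, -13, 11] -> [40, -48, -44, 29, -2, 13, -11] -> [-48, -44, -11, -2, 13, 29, 40] -> [-48, -44, -11, -2] -> [-48, -44, -11, -2]

[-39, 4]; [-24, -20]; [-25, -22, -20, -3]; [-46, -39, -7, -5]; [-30, -8]; [-48, -44, -11, -2]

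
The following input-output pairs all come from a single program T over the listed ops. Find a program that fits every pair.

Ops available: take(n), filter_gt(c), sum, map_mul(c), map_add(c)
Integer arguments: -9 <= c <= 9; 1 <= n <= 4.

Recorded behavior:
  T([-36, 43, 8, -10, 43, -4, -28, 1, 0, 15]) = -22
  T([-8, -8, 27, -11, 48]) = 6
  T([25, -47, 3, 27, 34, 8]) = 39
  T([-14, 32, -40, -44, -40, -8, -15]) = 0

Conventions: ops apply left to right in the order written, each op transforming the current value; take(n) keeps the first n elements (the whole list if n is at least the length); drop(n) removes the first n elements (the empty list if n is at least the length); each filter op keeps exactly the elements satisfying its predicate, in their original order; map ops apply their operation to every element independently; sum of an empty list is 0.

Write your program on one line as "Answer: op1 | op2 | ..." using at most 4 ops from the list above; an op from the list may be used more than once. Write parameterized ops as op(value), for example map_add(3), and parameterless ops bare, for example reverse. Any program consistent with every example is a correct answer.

map_add(5) | map_add(9) | take(1) | sum

Check, running the answer program on each example:
  [-36, 43, 8, -10, 43, -4, -28, 1, 0, 15] -> [-31, 48, 13, -5, 48, 1, -23, 6, 5, 20] -> [-22, 57, 22, 4, 57, 10, -14, 15, 14, 29] -> [-22] -> -22
  [-8, -8, 27, -11, 48] -> [-3, -3, 32, -6, 53] -> [6, 6, 41, 3, 62] -> [6] -> 6
  [25, -47, 3, 27, 34, 8] -> [30, -42, 8, 32, 39, 13] -> [39, -33, 17, 41, 48, 22] -> [39] -> 39
  [-14, 32, -40, -44, -40, -8, -15] -> [-9, 37, -35, -39, -35, -3, -10] -> [0, 46, -26, -30, -26, 6, -1] -> [0] -> 0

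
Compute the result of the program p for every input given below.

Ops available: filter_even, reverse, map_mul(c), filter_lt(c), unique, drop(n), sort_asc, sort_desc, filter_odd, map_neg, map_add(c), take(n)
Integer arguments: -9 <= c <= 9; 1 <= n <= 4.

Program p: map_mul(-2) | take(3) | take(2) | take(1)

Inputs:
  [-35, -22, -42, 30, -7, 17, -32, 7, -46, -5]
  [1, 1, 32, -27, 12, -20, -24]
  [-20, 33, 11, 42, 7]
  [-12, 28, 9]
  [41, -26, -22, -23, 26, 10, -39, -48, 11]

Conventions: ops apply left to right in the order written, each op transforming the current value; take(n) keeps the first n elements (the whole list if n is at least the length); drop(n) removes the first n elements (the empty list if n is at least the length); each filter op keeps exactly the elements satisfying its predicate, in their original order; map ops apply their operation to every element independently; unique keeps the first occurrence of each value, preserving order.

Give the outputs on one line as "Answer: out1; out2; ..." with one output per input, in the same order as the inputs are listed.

Execution, op by op:
  [-35, -22, -42, 30, -7, 17, -32, 7, -46, -5] -> [70, 44, 84, -60, 14, -34, 64, -14, 92, 10] -> [70, 44, 84] -> [70, 44] -> [70]
  [1, 1, 32, -27, 12, -20, -24] -> [-2, -2, -64, 54, -24, 40, 48] -> [-2, -2, -64] -> [-2, -2] -> [-2]
  [-20, 33, 11, 42, 7] -> [40, -66, -22, -84, -14] -> [40, -66, -22] -> [40, -66] -> [40]
  [-12, 28, 9] -> [24, -56, -18] -> [24, -56, -18] -> [24, -56] -> [24]
  [41, -26, -22, -23, 26, 10, -39, -48, 11] -> [-82, 52, 44, 46, -52, -20, 78, 96, -22] -> [-82, 52, 44] -> [-82, 52] -> [-82]

[70]; [-2]; [40]; [24]; [-82]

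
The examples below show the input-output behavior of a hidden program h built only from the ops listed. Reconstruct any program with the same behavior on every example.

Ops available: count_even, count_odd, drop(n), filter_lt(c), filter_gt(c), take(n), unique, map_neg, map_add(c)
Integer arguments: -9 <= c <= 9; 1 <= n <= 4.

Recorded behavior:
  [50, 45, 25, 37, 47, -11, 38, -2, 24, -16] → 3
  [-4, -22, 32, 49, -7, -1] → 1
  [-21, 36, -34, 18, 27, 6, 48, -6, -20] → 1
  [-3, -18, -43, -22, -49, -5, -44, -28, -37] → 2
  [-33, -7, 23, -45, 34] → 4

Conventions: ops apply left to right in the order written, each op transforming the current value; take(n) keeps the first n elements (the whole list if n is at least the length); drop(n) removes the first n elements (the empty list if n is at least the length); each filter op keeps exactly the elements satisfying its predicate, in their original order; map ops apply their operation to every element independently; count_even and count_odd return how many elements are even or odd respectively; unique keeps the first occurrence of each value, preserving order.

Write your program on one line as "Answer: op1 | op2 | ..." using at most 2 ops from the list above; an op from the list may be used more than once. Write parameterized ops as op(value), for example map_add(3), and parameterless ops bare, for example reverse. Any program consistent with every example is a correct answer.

take(4) | count_odd

Check, running the answer program on each example:
  [50, 45, 25, 37, 47, -11, 38, -2, 24, -16] -> [50, 45, 25, 37] -> 3
  [-4, -22, 32, 49, -7, -1] -> [-4, -22, 32, 49] -> 1
  [-21, 36, -34, 18, 27, 6, 48, -6, -20] -> [-21, 36, -34, 18] -> 1
  [-3, -18, -43, -22, -49, -5, -44, -28, -37] -> [-3, -18, -43, -22] -> 2
  [-33, -7, 23, -45, 34] -> [-33, -7, 23, -45] -> 4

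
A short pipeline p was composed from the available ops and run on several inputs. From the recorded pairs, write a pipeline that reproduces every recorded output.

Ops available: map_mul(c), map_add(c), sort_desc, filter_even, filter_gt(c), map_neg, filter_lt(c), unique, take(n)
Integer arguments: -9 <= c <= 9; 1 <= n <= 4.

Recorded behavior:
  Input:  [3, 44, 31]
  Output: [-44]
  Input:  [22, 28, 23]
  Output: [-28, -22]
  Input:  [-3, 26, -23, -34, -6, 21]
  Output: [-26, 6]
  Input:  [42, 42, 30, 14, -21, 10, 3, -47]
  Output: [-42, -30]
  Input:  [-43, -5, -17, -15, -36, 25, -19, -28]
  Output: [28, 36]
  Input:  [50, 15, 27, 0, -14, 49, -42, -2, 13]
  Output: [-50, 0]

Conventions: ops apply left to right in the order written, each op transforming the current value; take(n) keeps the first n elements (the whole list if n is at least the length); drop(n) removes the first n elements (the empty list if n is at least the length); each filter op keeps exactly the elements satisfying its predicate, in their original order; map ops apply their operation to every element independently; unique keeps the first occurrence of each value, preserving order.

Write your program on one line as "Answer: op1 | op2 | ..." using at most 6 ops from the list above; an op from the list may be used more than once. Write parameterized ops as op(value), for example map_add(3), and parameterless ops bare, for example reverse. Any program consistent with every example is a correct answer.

sort_desc | filter_even | unique | take(2) | map_neg

Check, running the answer program on each example:
  [3, 44, 31] -> [44, 31, 3] -> [44] -> [44] -> [44] -> [-44]
  [22, 28, 23] -> [28, 23, 22] -> [28, 22] -> [28, 22] -> [28, 22] -> [-28, -22]
  [-3, 26, -23, -34, -6, 21] -> [26, 21, -3, -6, -23, -34] -> [26, -6, -34] -> [26, -6, -34] -> [26, -6] -> [-26, 6]
  [42, 42, 30, 14, -21, 10, 3, -47] -> [42, 42, 30, 14, 10, 3, -21, -47] -> [42, 42, 30, 14, 10] -> [42, 30, 14, 10] -> [42, 30] -> [-42, -30]
  [-43, -5, -17, -15, -36, 25, -19, -28] -> [25, -5, -15, -17, -19, -28, -36, -43] -> [-28, -36] -> [-28, -36] -> [-28, -36] -> [28, 36]
  [50, 15, 27, 0, -14, 49, -42, -2, 13] -> [50, 49, 27, 15, 13, 0, -2, -14, -42] -> [50, 0, -2, -14, -42] -> [50, 0, -2, -14, -42] -> [50, 0] -> [-50, 0]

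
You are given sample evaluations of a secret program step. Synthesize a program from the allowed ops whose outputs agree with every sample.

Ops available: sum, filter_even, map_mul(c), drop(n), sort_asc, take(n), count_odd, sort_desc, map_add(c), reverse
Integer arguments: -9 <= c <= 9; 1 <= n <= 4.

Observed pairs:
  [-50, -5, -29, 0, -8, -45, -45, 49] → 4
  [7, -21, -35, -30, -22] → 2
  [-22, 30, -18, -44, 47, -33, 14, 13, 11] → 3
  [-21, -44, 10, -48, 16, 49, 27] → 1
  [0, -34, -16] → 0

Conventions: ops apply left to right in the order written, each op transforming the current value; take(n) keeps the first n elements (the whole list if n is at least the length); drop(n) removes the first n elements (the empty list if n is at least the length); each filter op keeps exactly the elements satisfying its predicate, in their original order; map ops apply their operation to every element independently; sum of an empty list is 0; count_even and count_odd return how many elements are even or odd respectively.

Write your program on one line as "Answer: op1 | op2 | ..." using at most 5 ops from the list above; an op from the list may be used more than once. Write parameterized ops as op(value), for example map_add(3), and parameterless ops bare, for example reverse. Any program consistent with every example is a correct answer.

drop(1) | reverse | drop(1) | map_mul(7) | count_odd

Check, running the answer program on each example:
  [-50, -5, -29, 0, -8, -45, -45, 49] -> [-5, -29, 0, -8, -45, -45, 49] -> [49, -45, -45, -8, 0, -29, -5] -> [-45, -45, -8, 0, -29, -5] -> [-315, -315, -56, 0, -203, -35] -> 4
  [7, -21, -35, -30, -22] -> [-21, -35, -30, -22] -> [-22, -30, -35, -21] -> [-30, -35, -21] -> [-210, -245, -147] -> 2
  [-22, 30, -18, -44, 47, -33, 14, 13, 11] -> [30, -18, -44, 47, -33, 14, 13, 11] -> [11, 13, 14, -33, 47, -44, -18, 30] -> [13, 14, -33, 47, -44, -18, 30] -> [91, 98, -231, 329, -308, -126, 210] -> 3
  [-21, -44, 10, -48, 16, 49, 27] -> [-44, 10, -48, 16, 49, 27] -> [27, 49, 16, -48, 10, -44] -> [49, 16, -48, 10, -44] -> [343, 112, -336, 70, -308] -> 1
  [0, -34, -16] -> [-34, -16] -> [-16, -34] -> [-34] -> [-238] -> 0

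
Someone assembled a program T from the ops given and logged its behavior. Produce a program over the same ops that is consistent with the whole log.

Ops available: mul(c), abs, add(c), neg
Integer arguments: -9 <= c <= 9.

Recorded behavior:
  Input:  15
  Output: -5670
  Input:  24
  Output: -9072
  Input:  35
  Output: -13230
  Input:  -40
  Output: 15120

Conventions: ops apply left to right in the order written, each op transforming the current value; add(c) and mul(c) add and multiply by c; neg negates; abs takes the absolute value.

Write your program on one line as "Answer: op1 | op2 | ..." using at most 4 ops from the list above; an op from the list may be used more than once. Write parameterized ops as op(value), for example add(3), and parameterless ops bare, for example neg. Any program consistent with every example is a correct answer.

neg | mul(7) | mul(-9) | mul(-6)

Check, running the answer program on each example:
  15 -> -15 -> -105 -> 945 -> -5670
  24 -> -24 -> -168 -> 1512 -> -9072
  35 -> -35 -> -245 -> 2205 -> -13230
  -40 -> 40 -> 280 -> -2520 -> 15120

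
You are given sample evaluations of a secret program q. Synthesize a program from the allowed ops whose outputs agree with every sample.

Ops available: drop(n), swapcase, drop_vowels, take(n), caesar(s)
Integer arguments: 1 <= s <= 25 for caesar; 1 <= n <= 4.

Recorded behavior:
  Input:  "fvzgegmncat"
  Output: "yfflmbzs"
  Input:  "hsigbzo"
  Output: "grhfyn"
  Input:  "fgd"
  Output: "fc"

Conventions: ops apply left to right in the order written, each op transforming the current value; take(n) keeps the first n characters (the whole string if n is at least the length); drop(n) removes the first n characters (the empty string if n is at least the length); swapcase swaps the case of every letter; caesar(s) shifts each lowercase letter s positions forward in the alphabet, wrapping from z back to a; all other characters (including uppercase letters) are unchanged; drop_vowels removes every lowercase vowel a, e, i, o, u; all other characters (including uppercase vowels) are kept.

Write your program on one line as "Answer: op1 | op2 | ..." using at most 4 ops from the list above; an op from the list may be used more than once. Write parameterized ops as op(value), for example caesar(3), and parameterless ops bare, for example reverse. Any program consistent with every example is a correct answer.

caesar(10) | drop_vowels | caesar(15) | drop_vowels

Check, running the answer program on each example:
  "fvzgegmncat" -> "pfjqoqwxmkd" -> "pfjqqwxmkd" -> "euyfflmbzs" -> "yfflmbzs"
  "hsigbzo" -> "rcsqljy" -> "rcsqljy" -> "grhfayn" -> "grhfyn"
  "fgd" -> "pqn" -> "pqn" -> "efc" -> "fc"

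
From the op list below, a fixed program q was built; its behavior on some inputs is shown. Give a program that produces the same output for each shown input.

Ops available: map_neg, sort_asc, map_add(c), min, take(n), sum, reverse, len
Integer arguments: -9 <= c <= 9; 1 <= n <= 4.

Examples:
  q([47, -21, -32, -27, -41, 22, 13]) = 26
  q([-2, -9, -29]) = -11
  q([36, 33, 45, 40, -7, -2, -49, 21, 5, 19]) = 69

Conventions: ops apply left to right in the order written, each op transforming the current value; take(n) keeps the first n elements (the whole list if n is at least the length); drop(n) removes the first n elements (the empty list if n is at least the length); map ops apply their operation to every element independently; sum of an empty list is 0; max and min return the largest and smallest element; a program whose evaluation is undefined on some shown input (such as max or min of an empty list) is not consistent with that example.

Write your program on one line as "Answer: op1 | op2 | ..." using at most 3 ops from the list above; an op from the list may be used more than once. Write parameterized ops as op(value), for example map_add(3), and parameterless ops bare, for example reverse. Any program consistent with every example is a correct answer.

take(2) | sum

Check, running the answer program on each example:
  [47, -21, -32, -27, -41, 22, 13] -> [47, -21] -> 26
  [-2, -9, -29] -> [-2, -9] -> -11
  [36, 33, 45, 40, -7, -2, -49, 21, 5, 19] -> [36, 33] -> 69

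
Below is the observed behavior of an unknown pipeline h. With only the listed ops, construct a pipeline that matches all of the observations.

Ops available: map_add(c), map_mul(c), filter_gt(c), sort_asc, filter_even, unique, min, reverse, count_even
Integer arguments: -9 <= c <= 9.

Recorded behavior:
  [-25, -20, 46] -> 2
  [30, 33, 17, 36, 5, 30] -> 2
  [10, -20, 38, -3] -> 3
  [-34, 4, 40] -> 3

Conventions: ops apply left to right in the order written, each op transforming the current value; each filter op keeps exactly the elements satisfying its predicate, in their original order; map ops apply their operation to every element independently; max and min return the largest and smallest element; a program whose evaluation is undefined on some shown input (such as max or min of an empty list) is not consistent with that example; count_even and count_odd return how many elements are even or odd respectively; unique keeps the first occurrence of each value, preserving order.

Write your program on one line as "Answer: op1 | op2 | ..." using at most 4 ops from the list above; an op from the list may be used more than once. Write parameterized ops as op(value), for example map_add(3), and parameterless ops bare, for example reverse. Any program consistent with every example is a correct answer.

unique | map_mul(7) | count_even

Check, running the answer program on each example:
  [-25, -20, 46] -> [-25, -20, 46] -> [-175, -140, 322] -> 2
  [30, 33, 17, 36, 5, 30] -> [30, 33, 17, 36, 5] -> [210, 231, 119, 252, 35] -> 2
  [10, -20, 38, -3] -> [10, -20, 38, -3] -> [70, -140, 266, -21] -> 3
  [-34, 4, 40] -> [-34, 4, 40] -> [-238, 28, 280] -> 3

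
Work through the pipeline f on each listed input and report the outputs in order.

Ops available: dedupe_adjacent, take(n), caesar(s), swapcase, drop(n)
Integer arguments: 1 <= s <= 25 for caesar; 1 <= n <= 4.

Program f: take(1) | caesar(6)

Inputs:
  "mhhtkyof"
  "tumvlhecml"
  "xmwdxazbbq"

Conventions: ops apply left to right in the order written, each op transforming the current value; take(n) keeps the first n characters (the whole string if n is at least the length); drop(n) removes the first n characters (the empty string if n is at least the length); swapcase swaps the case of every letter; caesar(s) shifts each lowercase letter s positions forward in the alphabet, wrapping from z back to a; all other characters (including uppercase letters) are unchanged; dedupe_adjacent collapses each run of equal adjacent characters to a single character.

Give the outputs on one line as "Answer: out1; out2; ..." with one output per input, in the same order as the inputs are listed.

Execution, op by op:
  "mhhtkyof" -> "m" -> "s"
  "tumvlhecml" -> "t" -> "z"
  "xmwdxazbbq" -> "x" -> "d"

"s"; "z"; "d"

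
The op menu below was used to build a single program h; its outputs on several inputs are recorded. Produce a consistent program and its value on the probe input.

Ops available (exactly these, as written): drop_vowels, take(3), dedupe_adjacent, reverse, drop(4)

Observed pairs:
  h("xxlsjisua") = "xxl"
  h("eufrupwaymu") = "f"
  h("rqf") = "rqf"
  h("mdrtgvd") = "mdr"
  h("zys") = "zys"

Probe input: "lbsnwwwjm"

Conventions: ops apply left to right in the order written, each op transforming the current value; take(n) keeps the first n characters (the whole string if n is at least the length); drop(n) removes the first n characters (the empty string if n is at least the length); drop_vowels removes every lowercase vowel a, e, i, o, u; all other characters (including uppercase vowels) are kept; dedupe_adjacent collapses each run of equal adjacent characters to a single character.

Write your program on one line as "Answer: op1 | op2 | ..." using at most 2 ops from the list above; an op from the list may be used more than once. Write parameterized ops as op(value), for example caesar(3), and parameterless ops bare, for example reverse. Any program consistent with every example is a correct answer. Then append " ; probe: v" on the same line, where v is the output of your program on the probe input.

take(3) | drop_vowels ; probe: "lbs"

Check, running the answer program on each example:
  "xxlsjisua" -> "xxl" -> "xxl"
  "eufrupwaymu" -> "euf" -> "f"
  "rqf" -> "rqf" -> "rqf"
  "mdrtgvd" -> "mdr" -> "mdr"
  "zys" -> "zys" -> "zys"
  probe: "lbsnwwwjm" -> "lbs" -> "lbs"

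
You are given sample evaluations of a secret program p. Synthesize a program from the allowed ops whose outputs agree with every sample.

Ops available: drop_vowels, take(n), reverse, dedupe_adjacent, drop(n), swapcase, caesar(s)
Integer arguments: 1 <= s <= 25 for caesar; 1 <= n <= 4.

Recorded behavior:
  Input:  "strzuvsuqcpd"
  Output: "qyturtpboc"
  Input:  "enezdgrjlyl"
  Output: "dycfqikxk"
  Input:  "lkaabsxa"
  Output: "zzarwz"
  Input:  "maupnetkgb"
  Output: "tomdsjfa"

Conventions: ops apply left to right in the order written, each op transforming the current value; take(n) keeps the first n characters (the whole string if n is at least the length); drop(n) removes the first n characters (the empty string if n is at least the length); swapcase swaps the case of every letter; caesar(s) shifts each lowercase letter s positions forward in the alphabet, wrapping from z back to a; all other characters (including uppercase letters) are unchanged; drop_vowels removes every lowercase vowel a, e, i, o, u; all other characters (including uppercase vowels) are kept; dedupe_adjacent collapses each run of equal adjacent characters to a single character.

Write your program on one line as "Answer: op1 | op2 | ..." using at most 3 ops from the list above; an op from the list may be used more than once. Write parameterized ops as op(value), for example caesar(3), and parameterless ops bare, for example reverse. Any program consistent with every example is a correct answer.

drop(2) | caesar(25)

Check, running the answer program on each example:
  "strzuvsuqcpd" -> "rzuvsuqcpd" -> "qyturtpboc"
  "enezdgrjlyl" -> "ezdgrjlyl" -> "dycfqikxk"
  "lkaabsxa" -> "aabsxa" -> "zzarwz"
  "maupnetkgb" -> "upnetkgb" -> "tomdsjfa"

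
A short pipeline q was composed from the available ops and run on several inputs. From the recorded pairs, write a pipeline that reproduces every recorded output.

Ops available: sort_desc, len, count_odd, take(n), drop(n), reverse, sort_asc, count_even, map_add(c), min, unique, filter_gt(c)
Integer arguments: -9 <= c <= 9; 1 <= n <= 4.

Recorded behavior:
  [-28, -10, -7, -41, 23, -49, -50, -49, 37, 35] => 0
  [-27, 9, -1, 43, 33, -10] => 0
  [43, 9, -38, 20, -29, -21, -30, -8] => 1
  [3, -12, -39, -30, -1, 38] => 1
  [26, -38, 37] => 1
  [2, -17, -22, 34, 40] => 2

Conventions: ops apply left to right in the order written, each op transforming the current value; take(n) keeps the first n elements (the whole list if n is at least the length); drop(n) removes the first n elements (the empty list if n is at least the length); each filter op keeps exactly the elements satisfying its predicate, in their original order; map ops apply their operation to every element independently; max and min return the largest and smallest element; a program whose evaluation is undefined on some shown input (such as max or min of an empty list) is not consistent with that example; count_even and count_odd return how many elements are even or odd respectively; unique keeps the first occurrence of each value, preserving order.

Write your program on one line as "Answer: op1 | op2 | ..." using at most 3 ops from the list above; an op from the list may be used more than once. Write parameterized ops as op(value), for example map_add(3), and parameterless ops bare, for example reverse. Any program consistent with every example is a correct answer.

map_add(-2) | filter_gt(3) | count_even

Check, running the answer program on each example:
  [-28, -10, -7, -41, 23, -49, -50, -49, 37, 35] -> [-30, -12, -9, -43, 21, -51, -52, -51, 35, 33] -> [21, 35, 33] -> 0
  [-27, 9, -1, 43, 33, -10] -> [-29, 7, -3, 41, 31, -12] -> [7, 41, 31] -> 0
  [43, 9, -38, 20, -29, -21, -30, -8] -> [41, 7, -40, 18, -31, -23, -32, -10] -> [41, 7, 18] -> 1
  [3, -12, -39, -30, -1, 38] -> [1, -14, -41, -32, -3, 36] -> [36] -> 1
  [26, -38, 37] -> [24, -40, 35] -> [24, 35] -> 1
  [2, -17, -22, 34, 40] -> [0, -19, -24, 32, 38] -> [32, 38] -> 2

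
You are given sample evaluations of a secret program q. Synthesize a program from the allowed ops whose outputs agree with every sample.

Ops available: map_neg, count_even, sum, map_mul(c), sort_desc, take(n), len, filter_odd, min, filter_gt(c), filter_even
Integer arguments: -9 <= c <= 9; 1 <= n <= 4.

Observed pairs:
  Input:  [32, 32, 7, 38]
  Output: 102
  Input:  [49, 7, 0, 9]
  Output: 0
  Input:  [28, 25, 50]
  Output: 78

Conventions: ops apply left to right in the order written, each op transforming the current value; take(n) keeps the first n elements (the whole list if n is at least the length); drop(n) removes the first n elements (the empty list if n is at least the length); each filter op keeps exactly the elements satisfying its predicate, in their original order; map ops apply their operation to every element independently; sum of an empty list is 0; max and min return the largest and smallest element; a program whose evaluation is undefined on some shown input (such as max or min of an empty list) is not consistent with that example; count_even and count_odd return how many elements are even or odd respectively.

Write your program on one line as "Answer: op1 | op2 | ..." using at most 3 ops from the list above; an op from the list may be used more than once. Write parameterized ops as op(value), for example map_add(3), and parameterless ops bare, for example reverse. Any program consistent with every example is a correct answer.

filter_even | sum

Check, running the answer program on each example:
  [32, 32, 7, 38] -> [32, 32, 38] -> 102
  [49, 7, 0, 9] -> [0] -> 0
  [28, 25, 50] -> [28, 50] -> 78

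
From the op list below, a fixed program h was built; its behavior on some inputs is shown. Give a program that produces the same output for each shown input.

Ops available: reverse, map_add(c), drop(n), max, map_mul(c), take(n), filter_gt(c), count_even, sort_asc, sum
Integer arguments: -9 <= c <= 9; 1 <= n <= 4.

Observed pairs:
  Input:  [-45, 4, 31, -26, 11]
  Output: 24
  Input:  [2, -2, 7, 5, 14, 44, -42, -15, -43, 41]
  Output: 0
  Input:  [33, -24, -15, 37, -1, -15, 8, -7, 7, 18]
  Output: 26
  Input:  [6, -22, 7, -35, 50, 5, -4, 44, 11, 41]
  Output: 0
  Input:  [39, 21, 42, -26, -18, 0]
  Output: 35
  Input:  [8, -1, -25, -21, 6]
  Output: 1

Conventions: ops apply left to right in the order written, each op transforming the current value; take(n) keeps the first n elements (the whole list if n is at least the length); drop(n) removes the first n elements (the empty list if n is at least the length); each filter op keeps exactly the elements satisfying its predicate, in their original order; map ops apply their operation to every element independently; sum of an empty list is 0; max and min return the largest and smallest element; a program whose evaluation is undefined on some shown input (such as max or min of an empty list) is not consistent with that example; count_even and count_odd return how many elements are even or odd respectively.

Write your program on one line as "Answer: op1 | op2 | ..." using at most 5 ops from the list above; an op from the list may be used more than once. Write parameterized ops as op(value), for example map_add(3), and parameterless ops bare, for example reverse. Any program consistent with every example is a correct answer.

take(4) | take(3) | map_add(-7) | sort_asc | max

Check, running the answer program on each example:
  [-45, 4, 31, -26, 11] -> [-45, 4, 31, -26] -> [-45, 4, 31] -> [-52, -3, 24] -> [-52, -3, 24] -> 24
  [2, -2, 7, 5, 14, 44, -42, -15, -43, 41] -> [2, -2, 7, 5] -> [2, -2, 7] -> [-5, -9, 0] -> [-9, -5, 0] -> 0
  [33, -24, -15, 37, -1, -15, 8, -7, 7, 18] -> [33, -24, -15, 37] -> [33, -24, -15] -> [26, -31, -22] -> [-31, -22, 26] -> 26
  [6, -22, 7, -35, 50, 5, -4, 44, 11, 41] -> [6, -22, 7, -35] -> [6, -22, 7] -> [-1, -29, 0] -> [-29, -1, 0] -> 0
  [39, 21, 42, -26, -18, 0] -> [39, 21, 42, -26] -> [39, 21, 42] -> [32, 14, 35] -> [14, 32, 35] -> 35
  [8, -1, -25, -21, 6] -> [8, -1, -25, -21] -> [8, -1, -25] -> [1, -8, -32] -> [-32, -8, 1] -> 1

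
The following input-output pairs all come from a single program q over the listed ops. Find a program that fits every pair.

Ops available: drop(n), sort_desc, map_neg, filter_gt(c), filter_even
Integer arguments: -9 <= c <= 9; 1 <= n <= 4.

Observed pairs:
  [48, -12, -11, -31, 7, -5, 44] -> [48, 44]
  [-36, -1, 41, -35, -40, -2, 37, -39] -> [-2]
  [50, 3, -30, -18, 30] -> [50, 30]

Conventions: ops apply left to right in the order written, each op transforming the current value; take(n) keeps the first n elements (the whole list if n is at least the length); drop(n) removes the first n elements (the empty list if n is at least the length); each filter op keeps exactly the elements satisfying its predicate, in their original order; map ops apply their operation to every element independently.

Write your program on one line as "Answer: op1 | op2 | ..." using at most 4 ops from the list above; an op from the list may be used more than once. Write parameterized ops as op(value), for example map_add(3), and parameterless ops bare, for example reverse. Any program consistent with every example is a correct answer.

sort_desc | filter_even | filter_gt(-3)

Check, running the answer program on each example:
  [48, -12, -11, -31, 7, -5, 44] -> [48, 44, 7, -5, -11, -12, -31] -> [48, 44, -12] -> [48, 44]
  [-36, -1, 41, -35, -40, -2, 37, -39] -> [41, 37, -1, -2, -35, -36, -39, -40] -> [-2, -36, -40] -> [-2]
  [50, 3, -30, -18, 30] -> [50, 30, 3, -18, -30] -> [50, 30, -18, -30] -> [50, 30]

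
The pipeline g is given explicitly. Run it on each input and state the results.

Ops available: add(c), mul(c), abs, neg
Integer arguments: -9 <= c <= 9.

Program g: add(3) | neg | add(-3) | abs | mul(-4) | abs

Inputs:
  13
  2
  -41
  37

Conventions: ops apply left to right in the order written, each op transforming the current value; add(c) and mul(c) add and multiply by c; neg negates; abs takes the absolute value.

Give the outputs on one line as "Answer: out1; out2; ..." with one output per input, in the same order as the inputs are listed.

76; 32; 140; 172

Execution, op by op:
  13 -> 16 -> -16 -> -19 -> 19 -> -76 -> 76
  2 -> 5 -> -5 -> -8 -> 8 -> -32 -> 32
  -41 -> -38 -> 38 -> 35 -> 35 -> -140 -> 140
  37 -> 40 -> -40 -> -43 -> 43 -> -172 -> 172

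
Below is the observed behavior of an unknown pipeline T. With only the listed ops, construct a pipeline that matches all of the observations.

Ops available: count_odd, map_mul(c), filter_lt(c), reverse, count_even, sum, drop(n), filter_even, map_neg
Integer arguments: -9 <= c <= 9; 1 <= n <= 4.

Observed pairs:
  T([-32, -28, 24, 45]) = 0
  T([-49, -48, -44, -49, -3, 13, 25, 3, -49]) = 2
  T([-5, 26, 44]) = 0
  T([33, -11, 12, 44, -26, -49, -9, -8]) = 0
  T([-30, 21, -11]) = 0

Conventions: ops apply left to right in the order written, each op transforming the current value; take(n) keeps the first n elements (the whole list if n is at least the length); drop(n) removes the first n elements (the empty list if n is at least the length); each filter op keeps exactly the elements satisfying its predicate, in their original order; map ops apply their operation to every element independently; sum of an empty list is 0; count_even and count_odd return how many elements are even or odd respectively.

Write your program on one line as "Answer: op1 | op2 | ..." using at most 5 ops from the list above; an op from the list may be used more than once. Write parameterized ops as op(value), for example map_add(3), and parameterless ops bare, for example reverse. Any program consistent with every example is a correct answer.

drop(4) | reverse | drop(3) | count_odd

Check, running the answer program on each example:
  [-32, -28, 24, 45] -> [] -> [] -> [] -> 0
  [-49, -48, -44, -49, -3, 13, 25, 3, -49] -> [-3, 13, 25, 3, -49] -> [-49, 3, 25, 13, -3] -> [13, -3] -> 2
  [-5, 26, 44] -> [] -> [] -> [] -> 0
  [33, -11, 12, 44, -26, -49, -9, -8] -> [-26, -49, -9, -8] -> [-8, -9, -49, -26] -> [-26] -> 0
  [-30, 21, -11] -> [] -> [] -> [] -> 0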